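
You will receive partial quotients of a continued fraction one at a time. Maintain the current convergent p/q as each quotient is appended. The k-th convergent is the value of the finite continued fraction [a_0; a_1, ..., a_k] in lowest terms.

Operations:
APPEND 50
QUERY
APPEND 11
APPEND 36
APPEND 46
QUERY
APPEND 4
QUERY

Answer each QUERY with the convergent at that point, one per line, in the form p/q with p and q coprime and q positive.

APPEND 50: p_0 = 50·1 + 0 = 50, q_0 = 50·0 + 1 = 1 → 50/1
APPEND 11: p_1 = 11·50 + 1 = 551, q_1 = 11·1 + 0 = 11 → 551/11
APPEND 36: p_2 = 36·551 + 50 = 19886, q_2 = 36·11 + 1 = 397 → 19886/397
APPEND 46: p_3 = 46·19886 + 551 = 915307, q_3 = 46·397 + 11 = 18273 → 915307/18273
APPEND 4: p_4 = 4·915307 + 19886 = 3681114, q_4 = 4·18273 + 397 = 73489 → 3681114/73489

50/1
915307/18273
3681114/73489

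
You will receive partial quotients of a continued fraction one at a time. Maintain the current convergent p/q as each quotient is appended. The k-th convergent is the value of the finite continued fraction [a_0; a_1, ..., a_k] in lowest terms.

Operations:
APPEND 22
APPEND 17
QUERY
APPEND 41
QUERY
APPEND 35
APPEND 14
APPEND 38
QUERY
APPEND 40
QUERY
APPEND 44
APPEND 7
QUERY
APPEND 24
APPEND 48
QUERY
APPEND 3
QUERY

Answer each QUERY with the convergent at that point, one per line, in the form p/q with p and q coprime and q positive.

APPEND 22: p_0 = 22·1 + 0 = 22, q_0 = 22·0 + 1 = 1 → 22/1
APPEND 17: p_1 = 17·22 + 1 = 375, q_1 = 17·1 + 0 = 17 → 375/17
APPEND 41: p_2 = 41·375 + 22 = 15397, q_2 = 41·17 + 1 = 698 → 15397/698
APPEND 35: p_3 = 35·15397 + 375 = 539270, q_3 = 35·698 + 17 = 24447 → 539270/24447
APPEND 14: p_4 = 14·539270 + 15397 = 7565177, q_4 = 14·24447 + 698 = 342956 → 7565177/342956
APPEND 38: p_5 = 38·7565177 + 539270 = 288015996, q_5 = 38·342956 + 24447 = 13056775 → 288015996/13056775
APPEND 40: p_6 = 40·288015996 + 7565177 = 11528205017, q_6 = 40·13056775 + 342956 = 522613956 → 11528205017/522613956
APPEND 44: p_7 = 44·11528205017 + 288015996 = 507529036744, q_7 = 44·522613956 + 13056775 = 23008070839 → 507529036744/23008070839
APPEND 7: p_8 = 7·507529036744 + 11528205017 = 3564231462225, q_8 = 7·23008070839 + 522613956 = 161579109829 → 3564231462225/161579109829
APPEND 24: p_9 = 24·3564231462225 + 507529036744 = 86049084130144, q_9 = 24·161579109829 + 23008070839 = 3900906706735 → 86049084130144/3900906706735
APPEND 48: p_10 = 48·86049084130144 + 3564231462225 = 4133920269709137, q_10 = 48·3900906706735 + 161579109829 = 187405101033109 → 4133920269709137/187405101033109
APPEND 3: p_11 = 3·4133920269709137 + 86049084130144 = 12487809893257555, q_11 = 3·187405101033109 + 3900906706735 = 566116209806062 → 12487809893257555/566116209806062

375/17
15397/698
288015996/13056775
11528205017/522613956
3564231462225/161579109829
4133920269709137/187405101033109
12487809893257555/566116209806062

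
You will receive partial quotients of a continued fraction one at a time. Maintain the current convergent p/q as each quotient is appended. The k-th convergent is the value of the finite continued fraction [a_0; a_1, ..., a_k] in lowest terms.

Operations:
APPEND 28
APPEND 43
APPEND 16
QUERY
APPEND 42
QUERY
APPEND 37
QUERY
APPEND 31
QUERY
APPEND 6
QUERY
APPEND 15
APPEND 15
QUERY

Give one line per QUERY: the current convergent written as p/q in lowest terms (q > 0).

APPEND 28: p_0 = 28·1 + 0 = 28, q_0 = 28·0 + 1 = 1 → 28/1
APPEND 43: p_1 = 43·28 + 1 = 1205, q_1 = 43·1 + 0 = 43 → 1205/43
APPEND 16: p_2 = 16·1205 + 28 = 19308, q_2 = 16·43 + 1 = 689 → 19308/689
APPEND 42: p_3 = 42·19308 + 1205 = 812141, q_3 = 42·689 + 43 = 28981 → 812141/28981
APPEND 37: p_4 = 37·812141 + 19308 = 30068525, q_4 = 37·28981 + 689 = 1072986 → 30068525/1072986
APPEND 31: p_5 = 31·30068525 + 812141 = 932936416, q_5 = 31·1072986 + 28981 = 33291547 → 932936416/33291547
APPEND 6: p_6 = 6·932936416 + 30068525 = 5627687021, q_6 = 6·33291547 + 1072986 = 200822268 → 5627687021/200822268
APPEND 15: p_7 = 15·5627687021 + 932936416 = 85348241731, q_7 = 15·200822268 + 33291547 = 3045625567 → 85348241731/3045625567
APPEND 15: p_8 = 15·85348241731 + 5627687021 = 1285851312986, q_8 = 15·3045625567 + 200822268 = 45885205773 → 1285851312986/45885205773

19308/689
812141/28981
30068525/1072986
932936416/33291547
5627687021/200822268
1285851312986/45885205773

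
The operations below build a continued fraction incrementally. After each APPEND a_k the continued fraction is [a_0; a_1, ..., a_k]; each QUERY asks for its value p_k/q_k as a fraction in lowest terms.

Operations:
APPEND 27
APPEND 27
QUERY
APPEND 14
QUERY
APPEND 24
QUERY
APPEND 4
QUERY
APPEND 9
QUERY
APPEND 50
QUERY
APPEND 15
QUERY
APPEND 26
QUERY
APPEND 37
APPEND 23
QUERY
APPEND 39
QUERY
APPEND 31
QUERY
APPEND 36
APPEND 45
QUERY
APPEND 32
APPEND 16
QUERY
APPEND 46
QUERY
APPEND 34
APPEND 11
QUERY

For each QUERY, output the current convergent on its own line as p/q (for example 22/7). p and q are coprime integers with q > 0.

APPEND 27: p_0 = 27·1 + 0 = 27, q_0 = 27·0 + 1 = 1 → 27/1
APPEND 27: p_1 = 27·27 + 1 = 730, q_1 = 27·1 + 0 = 27 → 730/27
APPEND 14: p_2 = 14·730 + 27 = 10247, q_2 = 14·27 + 1 = 379 → 10247/379
APPEND 24: p_3 = 24·10247 + 730 = 246658, q_3 = 24·379 + 27 = 9123 → 246658/9123
APPEND 4: p_4 = 4·246658 + 10247 = 996879, q_4 = 4·9123 + 379 = 36871 → 996879/36871
APPEND 9: p_5 = 9·996879 + 246658 = 9218569, q_5 = 9·36871 + 9123 = 340962 → 9218569/340962
APPEND 50: p_6 = 50·9218569 + 996879 = 461925329, q_6 = 50·340962 + 36871 = 17084971 → 461925329/17084971
APPEND 15: p_7 = 15·461925329 + 9218569 = 6938098504, q_7 = 15·17084971 + 340962 = 256615527 → 6938098504/256615527
APPEND 26: p_8 = 26·6938098504 + 461925329 = 180852486433, q_8 = 26·256615527 + 17084971 = 6689088673 → 180852486433/6689088673
APPEND 37: p_9 = 37·180852486433 + 6938098504 = 6698480096525, q_9 = 37·6689088673 + 256615527 = 247752896428 → 6698480096525/247752896428
APPEND 23: p_10 = 23·6698480096525 + 180852486433 = 154245894706508, q_10 = 23·247752896428 + 6689088673 = 5705005706517 → 154245894706508/5705005706517
APPEND 39: p_11 = 39·154245894706508 + 6698480096525 = 6022288373650337, q_11 = 39·5705005706517 + 247752896428 = 222742975450591 → 6022288373650337/222742975450591
APPEND 31: p_12 = 31·6022288373650337 + 154245894706508 = 186845185477866955, q_12 = 31·222742975450591 + 5705005706517 = 6910737244674838 → 186845185477866955/6910737244674838
APPEND 36: p_13 = 36·186845185477866955 + 6022288373650337 = 6732448965576860717, q_13 = 36·6910737244674838 + 222742975450591 = 249009283783744759 → 6732448965576860717/249009283783744759
APPEND 45: p_14 = 45·6732448965576860717 + 186845185477866955 = 303147048636436599220, q_14 = 45·249009283783744759 + 6910737244674838 = 11212328507513188993 → 303147048636436599220/11212328507513188993
APPEND 32: p_15 = 32·303147048636436599220 + 6732448965576860717 = 9707438005331548035757, q_15 = 32·11212328507513188993 + 249009283783744759 = 359043521524205792535 → 9707438005331548035757/359043521524205792535
APPEND 16: p_16 = 16·9707438005331548035757 + 303147048636436599220 = 155622155133941205171332, q_16 = 16·359043521524205792535 + 11212328507513188993 = 5755908672894805869553 → 155622155133941205171332/5755908672894805869553
APPEND 46: p_17 = 46·155622155133941205171332 + 9707438005331548035757 = 7168326574166626985917029, q_17 = 46·5755908672894805869553 + 359043521524205792535 = 265130842474685275791973 → 7168326574166626985917029/265130842474685275791973
APPEND 34: p_18 = 34·7168326574166626985917029 + 155622155133941205171332 = 243878725676799258726350318, q_18 = 34·265130842474685275791973 + 5755908672894805869553 = 9020204552812194182796635 → 243878725676799258726350318/9020204552812194182796635
APPEND 11: p_19 = 11·243878725676799258726350318 + 7168326574166626985917029 = 2689834309018958472975770527, q_19 = 11·9020204552812194182796635 + 265130842474685275791973 = 99487380923408821286554958 → 2689834309018958472975770527/99487380923408821286554958

730/27
10247/379
246658/9123
996879/36871
9218569/340962
461925329/17084971
6938098504/256615527
180852486433/6689088673
154245894706508/5705005706517
6022288373650337/222742975450591
186845185477866955/6910737244674838
303147048636436599220/11212328507513188993
155622155133941205171332/5755908672894805869553
7168326574166626985917029/265130842474685275791973
2689834309018958472975770527/99487380923408821286554958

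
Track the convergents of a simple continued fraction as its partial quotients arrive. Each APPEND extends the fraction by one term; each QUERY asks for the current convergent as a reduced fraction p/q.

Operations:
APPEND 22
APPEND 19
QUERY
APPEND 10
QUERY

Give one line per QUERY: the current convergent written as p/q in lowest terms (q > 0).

419/19
4212/191

APPEND 22: p_0 = 22·1 + 0 = 22, q_0 = 22·0 + 1 = 1 → 22/1
APPEND 19: p_1 = 19·22 + 1 = 419, q_1 = 19·1 + 0 = 19 → 419/19
APPEND 10: p_2 = 10·419 + 22 = 4212, q_2 = 10·19 + 1 = 191 → 4212/191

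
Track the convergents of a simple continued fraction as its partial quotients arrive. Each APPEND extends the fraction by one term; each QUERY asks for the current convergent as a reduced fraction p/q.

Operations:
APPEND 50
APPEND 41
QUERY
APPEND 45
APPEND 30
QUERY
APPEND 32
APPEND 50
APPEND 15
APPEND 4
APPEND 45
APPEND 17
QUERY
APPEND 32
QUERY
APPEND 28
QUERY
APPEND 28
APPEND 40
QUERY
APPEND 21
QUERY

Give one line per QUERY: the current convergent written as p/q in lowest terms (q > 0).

2051/41
2772401/55421
209021068477568/4178384236659
6700953583995973/133953763751606
187835721420364812/3754883769281627
210831881855588793172/4214582855914768107
4432735620120718867321/88611510673513767409

APPEND 50: p_0 = 50·1 + 0 = 50, q_0 = 50·0 + 1 = 1 → 50/1
APPEND 41: p_1 = 41·50 + 1 = 2051, q_1 = 41·1 + 0 = 41 → 2051/41
APPEND 45: p_2 = 45·2051 + 50 = 92345, q_2 = 45·41 + 1 = 1846 → 92345/1846
APPEND 30: p_3 = 30·92345 + 2051 = 2772401, q_3 = 30·1846 + 41 = 55421 → 2772401/55421
APPEND 32: p_4 = 32·2772401 + 92345 = 88809177, q_4 = 32·55421 + 1846 = 1775318 → 88809177/1775318
APPEND 50: p_5 = 50·88809177 + 2772401 = 4443231251, q_5 = 50·1775318 + 55421 = 88821321 → 4443231251/88821321
APPEND 15: p_6 = 15·4443231251 + 88809177 = 66737277942, q_6 = 15·88821321 + 1775318 = 1334095133 → 66737277942/1334095133
APPEND 4: p_7 = 4·66737277942 + 4443231251 = 271392343019, q_7 = 4·1334095133 + 88821321 = 5425201853 → 271392343019/5425201853
APPEND 45: p_8 = 45·271392343019 + 66737277942 = 12279392713797, q_8 = 45·5425201853 + 1334095133 = 245468178518 → 12279392713797/245468178518
APPEND 17: p_9 = 17·12279392713797 + 271392343019 = 209021068477568, q_9 = 17·245468178518 + 5425201853 = 4178384236659 → 209021068477568/4178384236659
APPEND 32: p_10 = 32·209021068477568 + 12279392713797 = 6700953583995973, q_10 = 32·4178384236659 + 245468178518 = 133953763751606 → 6700953583995973/133953763751606
APPEND 28: p_11 = 28·6700953583995973 + 209021068477568 = 187835721420364812, q_11 = 28·133953763751606 + 4178384236659 = 3754883769281627 → 187835721420364812/3754883769281627
APPEND 28: p_12 = 28·187835721420364812 + 6700953583995973 = 5266101153354210709, q_12 = 28·3754883769281627 + 133953763751606 = 105270699303637162 → 5266101153354210709/105270699303637162
APPEND 40: p_13 = 40·5266101153354210709 + 187835721420364812 = 210831881855588793172, q_13 = 40·105270699303637162 + 3754883769281627 = 4214582855914768107 → 210831881855588793172/4214582855914768107
APPEND 21: p_14 = 21·210831881855588793172 + 5266101153354210709 = 4432735620120718867321, q_14 = 21·4214582855914768107 + 105270699303637162 = 88611510673513767409 → 4432735620120718867321/88611510673513767409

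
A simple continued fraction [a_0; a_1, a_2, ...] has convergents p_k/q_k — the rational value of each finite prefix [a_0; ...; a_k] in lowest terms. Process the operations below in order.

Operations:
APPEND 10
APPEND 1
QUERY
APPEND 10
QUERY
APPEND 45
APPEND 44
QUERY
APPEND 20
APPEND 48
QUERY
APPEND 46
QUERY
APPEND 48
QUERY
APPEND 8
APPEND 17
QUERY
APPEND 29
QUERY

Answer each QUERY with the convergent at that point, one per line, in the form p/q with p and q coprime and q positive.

11/1
120/11
238204/21835
229173772/21007243
10546763003/966770374
506473797916/46425985195
69566205285543/6376795068073
2021482290427078/185299431626051

APPEND 10: p_0 = 10·1 + 0 = 10, q_0 = 10·0 + 1 = 1 → 10/1
APPEND 1: p_1 = 1·10 + 1 = 11, q_1 = 1·1 + 0 = 1 → 11/1
APPEND 10: p_2 = 10·11 + 10 = 120, q_2 = 10·1 + 1 = 11 → 120/11
APPEND 45: p_3 = 45·120 + 11 = 5411, q_3 = 45·11 + 1 = 496 → 5411/496
APPEND 44: p_4 = 44·5411 + 120 = 238204, q_4 = 44·496 + 11 = 21835 → 238204/21835
APPEND 20: p_5 = 20·238204 + 5411 = 4769491, q_5 = 20·21835 + 496 = 437196 → 4769491/437196
APPEND 48: p_6 = 48·4769491 + 238204 = 229173772, q_6 = 48·437196 + 21835 = 21007243 → 229173772/21007243
APPEND 46: p_7 = 46·229173772 + 4769491 = 10546763003, q_7 = 46·21007243 + 437196 = 966770374 → 10546763003/966770374
APPEND 48: p_8 = 48·10546763003 + 229173772 = 506473797916, q_8 = 48·966770374 + 21007243 = 46425985195 → 506473797916/46425985195
APPEND 8: p_9 = 8·506473797916 + 10546763003 = 4062337146331, q_9 = 8·46425985195 + 966770374 = 372374651934 → 4062337146331/372374651934
APPEND 17: p_10 = 17·4062337146331 + 506473797916 = 69566205285543, q_10 = 17·372374651934 + 46425985195 = 6376795068073 → 69566205285543/6376795068073
APPEND 29: p_11 = 29·69566205285543 + 4062337146331 = 2021482290427078, q_11 = 29·6376795068073 + 372374651934 = 185299431626051 → 2021482290427078/185299431626051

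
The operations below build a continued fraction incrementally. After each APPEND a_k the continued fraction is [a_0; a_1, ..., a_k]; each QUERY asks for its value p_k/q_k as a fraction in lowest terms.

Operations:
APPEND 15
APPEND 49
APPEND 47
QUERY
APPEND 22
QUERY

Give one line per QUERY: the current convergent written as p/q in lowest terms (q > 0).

34607/2304
762090/50737

APPEND 15: p_0 = 15·1 + 0 = 15, q_0 = 15·0 + 1 = 1 → 15/1
APPEND 49: p_1 = 49·15 + 1 = 736, q_1 = 49·1 + 0 = 49 → 736/49
APPEND 47: p_2 = 47·736 + 15 = 34607, q_2 = 47·49 + 1 = 2304 → 34607/2304
APPEND 22: p_3 = 22·34607 + 736 = 762090, q_3 = 22·2304 + 49 = 50737 → 762090/50737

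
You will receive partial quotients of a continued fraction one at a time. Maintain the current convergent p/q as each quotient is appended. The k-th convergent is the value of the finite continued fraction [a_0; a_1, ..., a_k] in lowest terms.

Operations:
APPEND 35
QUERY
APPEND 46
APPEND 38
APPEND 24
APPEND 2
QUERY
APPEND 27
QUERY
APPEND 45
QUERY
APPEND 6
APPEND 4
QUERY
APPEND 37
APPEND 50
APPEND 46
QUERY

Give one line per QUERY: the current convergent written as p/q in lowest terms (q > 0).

35/1
3004619/85793
82596396/2358433
3719842439/106215278
93326446559/2664815682
8001372896255327/228468829122207

APPEND 35: p_0 = 35·1 + 0 = 35, q_0 = 35·0 + 1 = 1 → 35/1
APPEND 46: p_1 = 46·35 + 1 = 1611, q_1 = 46·1 + 0 = 46 → 1611/46
APPEND 38: p_2 = 38·1611 + 35 = 61253, q_2 = 38·46 + 1 = 1749 → 61253/1749
APPEND 24: p_3 = 24·61253 + 1611 = 1471683, q_3 = 24·1749 + 46 = 42022 → 1471683/42022
APPEND 2: p_4 = 2·1471683 + 61253 = 3004619, q_4 = 2·42022 + 1749 = 85793 → 3004619/85793
APPEND 27: p_5 = 27·3004619 + 1471683 = 82596396, q_5 = 27·85793 + 42022 = 2358433 → 82596396/2358433
APPEND 45: p_6 = 45·82596396 + 3004619 = 3719842439, q_6 = 45·2358433 + 85793 = 106215278 → 3719842439/106215278
APPEND 6: p_7 = 6·3719842439 + 82596396 = 22401651030, q_7 = 6·106215278 + 2358433 = 639650101 → 22401651030/639650101
APPEND 4: p_8 = 4·22401651030 + 3719842439 = 93326446559, q_8 = 4·639650101 + 106215278 = 2664815682 → 93326446559/2664815682
APPEND 37: p_9 = 37·93326446559 + 22401651030 = 3475480173713, q_9 = 37·2664815682 + 639650101 = 99237830335 → 3475480173713/99237830335
APPEND 50: p_10 = 50·3475480173713 + 93326446559 = 173867335132209, q_10 = 50·99237830335 + 2664815682 = 4964556332432 → 173867335132209/4964556332432
APPEND 46: p_11 = 46·173867335132209 + 3475480173713 = 8001372896255327, q_11 = 46·4964556332432 + 99237830335 = 228468829122207 → 8001372896255327/228468829122207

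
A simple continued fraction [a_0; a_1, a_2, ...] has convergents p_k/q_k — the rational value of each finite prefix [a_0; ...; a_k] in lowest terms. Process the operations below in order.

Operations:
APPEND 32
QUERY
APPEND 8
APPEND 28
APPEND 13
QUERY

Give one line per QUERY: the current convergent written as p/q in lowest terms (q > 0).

32/1
94221/2933

APPEND 32: p_0 = 32·1 + 0 = 32, q_0 = 32·0 + 1 = 1 → 32/1
APPEND 8: p_1 = 8·32 + 1 = 257, q_1 = 8·1 + 0 = 8 → 257/8
APPEND 28: p_2 = 28·257 + 32 = 7228, q_2 = 28·8 + 1 = 225 → 7228/225
APPEND 13: p_3 = 13·7228 + 257 = 94221, q_3 = 13·225 + 8 = 2933 → 94221/2933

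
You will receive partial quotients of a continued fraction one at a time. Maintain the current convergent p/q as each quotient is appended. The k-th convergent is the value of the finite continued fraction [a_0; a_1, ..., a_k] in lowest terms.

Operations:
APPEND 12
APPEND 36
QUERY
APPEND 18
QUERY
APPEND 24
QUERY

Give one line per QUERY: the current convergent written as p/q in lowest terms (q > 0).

APPEND 12: p_0 = 12·1 + 0 = 12, q_0 = 12·0 + 1 = 1 → 12/1
APPEND 36: p_1 = 36·12 + 1 = 433, q_1 = 36·1 + 0 = 36 → 433/36
APPEND 18: p_2 = 18·433 + 12 = 7806, q_2 = 18·36 + 1 = 649 → 7806/649
APPEND 24: p_3 = 24·7806 + 433 = 187777, q_3 = 24·649 + 36 = 15612 → 187777/15612

433/36
7806/649
187777/15612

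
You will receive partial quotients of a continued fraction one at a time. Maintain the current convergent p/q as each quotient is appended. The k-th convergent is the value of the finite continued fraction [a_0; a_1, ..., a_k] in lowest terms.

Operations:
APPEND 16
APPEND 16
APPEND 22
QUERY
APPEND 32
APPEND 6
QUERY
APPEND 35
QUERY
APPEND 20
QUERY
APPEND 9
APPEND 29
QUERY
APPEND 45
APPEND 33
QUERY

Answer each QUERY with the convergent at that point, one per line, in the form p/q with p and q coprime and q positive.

5670/353
1095852/68225
38536517/2399187
771826192/48051965
203336021297/12659191253
302387831731427/18825908808734

APPEND 16: p_0 = 16·1 + 0 = 16, q_0 = 16·0 + 1 = 1 → 16/1
APPEND 16: p_1 = 16·16 + 1 = 257, q_1 = 16·1 + 0 = 16 → 257/16
APPEND 22: p_2 = 22·257 + 16 = 5670, q_2 = 22·16 + 1 = 353 → 5670/353
APPEND 32: p_3 = 32·5670 + 257 = 181697, q_3 = 32·353 + 16 = 11312 → 181697/11312
APPEND 6: p_4 = 6·181697 + 5670 = 1095852, q_4 = 6·11312 + 353 = 68225 → 1095852/68225
APPEND 35: p_5 = 35·1095852 + 181697 = 38536517, q_5 = 35·68225 + 11312 = 2399187 → 38536517/2399187
APPEND 20: p_6 = 20·38536517 + 1095852 = 771826192, q_6 = 20·2399187 + 68225 = 48051965 → 771826192/48051965
APPEND 9: p_7 = 9·771826192 + 38536517 = 6984972245, q_7 = 9·48051965 + 2399187 = 434866872 → 6984972245/434866872
APPEND 29: p_8 = 29·6984972245 + 771826192 = 203336021297, q_8 = 29·434866872 + 48051965 = 12659191253 → 203336021297/12659191253
APPEND 45: p_9 = 45·203336021297 + 6984972245 = 9157105930610, q_9 = 45·12659191253 + 434866872 = 570098473257 → 9157105930610/570098473257
APPEND 33: p_10 = 33·9157105930610 + 203336021297 = 302387831731427, q_10 = 33·570098473257 + 12659191253 = 18825908808734 → 302387831731427/18825908808734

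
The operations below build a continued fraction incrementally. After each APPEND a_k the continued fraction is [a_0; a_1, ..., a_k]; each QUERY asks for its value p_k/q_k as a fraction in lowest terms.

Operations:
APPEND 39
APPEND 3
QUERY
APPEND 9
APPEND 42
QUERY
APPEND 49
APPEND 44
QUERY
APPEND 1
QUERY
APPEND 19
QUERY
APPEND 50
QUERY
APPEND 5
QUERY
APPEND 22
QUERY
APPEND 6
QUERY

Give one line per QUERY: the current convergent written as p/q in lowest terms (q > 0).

118/3
46360/1179
100046964/2544335
102319705/2602134
2044121359/51984881
102308387655/2601846184
513586059634/13061215801
11401201699603/289948593806
68920796257252/1752752778637

APPEND 39: p_0 = 39·1 + 0 = 39, q_0 = 39·0 + 1 = 1 → 39/1
APPEND 3: p_1 = 3·39 + 1 = 118, q_1 = 3·1 + 0 = 3 → 118/3
APPEND 9: p_2 = 9·118 + 39 = 1101, q_2 = 9·3 + 1 = 28 → 1101/28
APPEND 42: p_3 = 42·1101 + 118 = 46360, q_3 = 42·28 + 3 = 1179 → 46360/1179
APPEND 49: p_4 = 49·46360 + 1101 = 2272741, q_4 = 49·1179 + 28 = 57799 → 2272741/57799
APPEND 44: p_5 = 44·2272741 + 46360 = 100046964, q_5 = 44·57799 + 1179 = 2544335 → 100046964/2544335
APPEND 1: p_6 = 1·100046964 + 2272741 = 102319705, q_6 = 1·2544335 + 57799 = 2602134 → 102319705/2602134
APPEND 19: p_7 = 19·102319705 + 100046964 = 2044121359, q_7 = 19·2602134 + 2544335 = 51984881 → 2044121359/51984881
APPEND 50: p_8 = 50·2044121359 + 102319705 = 102308387655, q_8 = 50·51984881 + 2602134 = 2601846184 → 102308387655/2601846184
APPEND 5: p_9 = 5·102308387655 + 2044121359 = 513586059634, q_9 = 5·2601846184 + 51984881 = 13061215801 → 513586059634/13061215801
APPEND 22: p_10 = 22·513586059634 + 102308387655 = 11401201699603, q_10 = 22·13061215801 + 2601846184 = 289948593806 → 11401201699603/289948593806
APPEND 6: p_11 = 6·11401201699603 + 513586059634 = 68920796257252, q_11 = 6·289948593806 + 13061215801 = 1752752778637 → 68920796257252/1752752778637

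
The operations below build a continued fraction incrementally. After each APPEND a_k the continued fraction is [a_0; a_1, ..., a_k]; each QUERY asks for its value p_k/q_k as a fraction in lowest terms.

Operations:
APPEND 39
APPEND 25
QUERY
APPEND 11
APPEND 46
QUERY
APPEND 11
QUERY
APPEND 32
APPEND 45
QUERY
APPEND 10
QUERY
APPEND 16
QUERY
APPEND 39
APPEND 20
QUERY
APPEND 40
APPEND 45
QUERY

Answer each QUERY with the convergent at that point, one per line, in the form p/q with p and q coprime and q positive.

976/25
496626/12721
5473661/140207
7909893671/202610732
79274590488/2030606665
1276303341479/32692317372
998378401504859/25573312000832
1800322980831118664/46115001307786217

APPEND 39: p_0 = 39·1 + 0 = 39, q_0 = 39·0 + 1 = 1 → 39/1
APPEND 25: p_1 = 25·39 + 1 = 976, q_1 = 25·1 + 0 = 25 → 976/25
APPEND 11: p_2 = 11·976 + 39 = 10775, q_2 = 11·25 + 1 = 276 → 10775/276
APPEND 46: p_3 = 46·10775 + 976 = 496626, q_3 = 46·276 + 25 = 12721 → 496626/12721
APPEND 11: p_4 = 11·496626 + 10775 = 5473661, q_4 = 11·12721 + 276 = 140207 → 5473661/140207
APPEND 32: p_5 = 32·5473661 + 496626 = 175653778, q_5 = 32·140207 + 12721 = 4499345 → 175653778/4499345
APPEND 45: p_6 = 45·175653778 + 5473661 = 7909893671, q_6 = 45·4499345 + 140207 = 202610732 → 7909893671/202610732
APPEND 10: p_7 = 10·7909893671 + 175653778 = 79274590488, q_7 = 10·202610732 + 4499345 = 2030606665 → 79274590488/2030606665
APPEND 16: p_8 = 16·79274590488 + 7909893671 = 1276303341479, q_8 = 16·2030606665 + 202610732 = 32692317372 → 1276303341479/32692317372
APPEND 39: p_9 = 39·1276303341479 + 79274590488 = 49855104908169, q_9 = 39·32692317372 + 2030606665 = 1277030984173 → 49855104908169/1277030984173
APPEND 20: p_10 = 20·49855104908169 + 1276303341479 = 998378401504859, q_10 = 20·1277030984173 + 32692317372 = 25573312000832 → 998378401504859/25573312000832
APPEND 40: p_11 = 40·998378401504859 + 49855104908169 = 39984991165102529, q_11 = 40·25573312000832 + 1277030984173 = 1024209511017453 → 39984991165102529/1024209511017453
APPEND 45: p_12 = 45·39984991165102529 + 998378401504859 = 1800322980831118664, q_12 = 45·1024209511017453 + 25573312000832 = 46115001307786217 → 1800322980831118664/46115001307786217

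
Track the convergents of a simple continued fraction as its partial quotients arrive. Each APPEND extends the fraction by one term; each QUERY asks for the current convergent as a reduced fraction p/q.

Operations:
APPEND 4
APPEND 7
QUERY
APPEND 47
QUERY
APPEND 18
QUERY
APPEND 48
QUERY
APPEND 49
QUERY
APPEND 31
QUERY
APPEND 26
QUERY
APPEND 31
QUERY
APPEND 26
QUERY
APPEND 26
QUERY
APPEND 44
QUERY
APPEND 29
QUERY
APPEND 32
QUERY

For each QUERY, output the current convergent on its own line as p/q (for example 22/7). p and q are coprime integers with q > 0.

29/7
1367/330
24635/5947
1183847/285786
58033138/14009461
1800211125/434579077
46863522388/11313065463
1454569405153/351139608430
37865668056366/9140942884643
985961938870669/238015654609148
43420190978365802/10481829745687155
1260171500311478927/304211078279536643
40368908200945691466/9745236334690859731

APPEND 4: p_0 = 4·1 + 0 = 4, q_0 = 4·0 + 1 = 1 → 4/1
APPEND 7: p_1 = 7·4 + 1 = 29, q_1 = 7·1 + 0 = 7 → 29/7
APPEND 47: p_2 = 47·29 + 4 = 1367, q_2 = 47·7 + 1 = 330 → 1367/330
APPEND 18: p_3 = 18·1367 + 29 = 24635, q_3 = 18·330 + 7 = 5947 → 24635/5947
APPEND 48: p_4 = 48·24635 + 1367 = 1183847, q_4 = 48·5947 + 330 = 285786 → 1183847/285786
APPEND 49: p_5 = 49·1183847 + 24635 = 58033138, q_5 = 49·285786 + 5947 = 14009461 → 58033138/14009461
APPEND 31: p_6 = 31·58033138 + 1183847 = 1800211125, q_6 = 31·14009461 + 285786 = 434579077 → 1800211125/434579077
APPEND 26: p_7 = 26·1800211125 + 58033138 = 46863522388, q_7 = 26·434579077 + 14009461 = 11313065463 → 46863522388/11313065463
APPEND 31: p_8 = 31·46863522388 + 1800211125 = 1454569405153, q_8 = 31·11313065463 + 434579077 = 351139608430 → 1454569405153/351139608430
APPEND 26: p_9 = 26·1454569405153 + 46863522388 = 37865668056366, q_9 = 26·351139608430 + 11313065463 = 9140942884643 → 37865668056366/9140942884643
APPEND 26: p_10 = 26·37865668056366 + 1454569405153 = 985961938870669, q_10 = 26·9140942884643 + 351139608430 = 238015654609148 → 985961938870669/238015654609148
APPEND 44: p_11 = 44·985961938870669 + 37865668056366 = 43420190978365802, q_11 = 44·238015654609148 + 9140942884643 = 10481829745687155 → 43420190978365802/10481829745687155
APPEND 29: p_12 = 29·43420190978365802 + 985961938870669 = 1260171500311478927, q_12 = 29·10481829745687155 + 238015654609148 = 304211078279536643 → 1260171500311478927/304211078279536643
APPEND 32: p_13 = 32·1260171500311478927 + 43420190978365802 = 40368908200945691466, q_13 = 32·304211078279536643 + 10481829745687155 = 9745236334690859731 → 40368908200945691466/9745236334690859731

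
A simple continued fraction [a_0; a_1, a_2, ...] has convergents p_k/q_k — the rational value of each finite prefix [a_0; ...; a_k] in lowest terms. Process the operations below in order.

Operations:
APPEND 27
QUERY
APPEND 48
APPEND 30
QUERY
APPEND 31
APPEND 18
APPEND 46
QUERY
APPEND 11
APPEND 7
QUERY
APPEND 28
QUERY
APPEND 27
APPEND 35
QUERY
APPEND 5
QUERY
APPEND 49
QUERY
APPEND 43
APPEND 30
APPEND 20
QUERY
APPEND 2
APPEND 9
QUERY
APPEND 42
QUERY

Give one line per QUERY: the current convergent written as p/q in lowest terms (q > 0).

27/1
38937/1441
1003508278/37138337
78426169587/2902434967
2206993128623/81677507166
2090560415612903/77368507002881
10512469318706923/389050730142854
517201557032252130/19140854284002727
13382701863585679698913/495273733835978383655
260283538666001702647027/9632703572506555545038
10959342050283451069280480/405588820027349841465083

APPEND 27: p_0 = 27·1 + 0 = 27, q_0 = 27·0 + 1 = 1 → 27/1
APPEND 48: p_1 = 48·27 + 1 = 1297, q_1 = 48·1 + 0 = 48 → 1297/48
APPEND 30: p_2 = 30·1297 + 27 = 38937, q_2 = 30·48 + 1 = 1441 → 38937/1441
APPEND 31: p_3 = 31·38937 + 1297 = 1208344, q_3 = 31·1441 + 48 = 44719 → 1208344/44719
APPEND 18: p_4 = 18·1208344 + 38937 = 21789129, q_4 = 18·44719 + 1441 = 806383 → 21789129/806383
APPEND 46: p_5 = 46·21789129 + 1208344 = 1003508278, q_5 = 46·806383 + 44719 = 37138337 → 1003508278/37138337
APPEND 11: p_6 = 11·1003508278 + 21789129 = 11060380187, q_6 = 11·37138337 + 806383 = 409328090 → 11060380187/409328090
APPEND 7: p_7 = 7·11060380187 + 1003508278 = 78426169587, q_7 = 7·409328090 + 37138337 = 2902434967 → 78426169587/2902434967
APPEND 28: p_8 = 28·78426169587 + 11060380187 = 2206993128623, q_8 = 28·2902434967 + 409328090 = 81677507166 → 2206993128623/81677507166
APPEND 27: p_9 = 27·2206993128623 + 78426169587 = 59667240642408, q_9 = 27·81677507166 + 2902434967 = 2208195128449 → 59667240642408/2208195128449
APPEND 35: p_10 = 35·59667240642408 + 2206993128623 = 2090560415612903, q_10 = 35·2208195128449 + 81677507166 = 77368507002881 → 2090560415612903/77368507002881
APPEND 5: p_11 = 5·2090560415612903 + 59667240642408 = 10512469318706923, q_11 = 5·77368507002881 + 2208195128449 = 389050730142854 → 10512469318706923/389050730142854
APPEND 49: p_12 = 49·10512469318706923 + 2090560415612903 = 517201557032252130, q_12 = 49·389050730142854 + 77368507002881 = 19140854284002727 → 517201557032252130/19140854284002727
APPEND 43: p_13 = 43·517201557032252130 + 10512469318706923 = 22250179421705548513, q_13 = 43·19140854284002727 + 389050730142854 = 823445784942260115 → 22250179421705548513/823445784942260115
APPEND 30: p_14 = 30·22250179421705548513 + 517201557032252130 = 668022584208198707520, q_14 = 30·823445784942260115 + 19140854284002727 = 24722514402551806177 → 668022584208198707520/24722514402551806177
APPEND 20: p_15 = 20·668022584208198707520 + 22250179421705548513 = 13382701863585679698913, q_15 = 20·24722514402551806177 + 823445784942260115 = 495273733835978383655 → 13382701863585679698913/495273733835978383655
APPEND 2: p_16 = 2·13382701863585679698913 + 668022584208198707520 = 27433426311379558105346, q_16 = 2·495273733835978383655 + 24722514402551806177 = 1015269982074508573487 → 27433426311379558105346/1015269982074508573487
APPEND 9: p_17 = 9·27433426311379558105346 + 13382701863585679698913 = 260283538666001702647027, q_17 = 9·1015269982074508573487 + 495273733835978383655 = 9632703572506555545038 → 260283538666001702647027/9632703572506555545038
APPEND 42: p_18 = 42·260283538666001702647027 + 27433426311379558105346 = 10959342050283451069280480, q_18 = 42·9632703572506555545038 + 1015269982074508573487 = 405588820027349841465083 → 10959342050283451069280480/405588820027349841465083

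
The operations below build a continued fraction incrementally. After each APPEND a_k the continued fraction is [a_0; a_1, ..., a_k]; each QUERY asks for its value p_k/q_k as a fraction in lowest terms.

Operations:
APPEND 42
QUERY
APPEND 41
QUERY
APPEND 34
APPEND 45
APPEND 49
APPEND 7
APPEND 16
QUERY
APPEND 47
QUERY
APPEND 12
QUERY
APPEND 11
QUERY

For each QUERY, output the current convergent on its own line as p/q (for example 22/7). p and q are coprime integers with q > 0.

42/1
1723/41
14665450571/348974883
690184679437/16423437970
8296881603815/197430230523
91955882321402/2188155973723

APPEND 42: p_0 = 42·1 + 0 = 42, q_0 = 42·0 + 1 = 1 → 42/1
APPEND 41: p_1 = 41·42 + 1 = 1723, q_1 = 41·1 + 0 = 41 → 1723/41
APPEND 34: p_2 = 34·1723 + 42 = 58624, q_2 = 34·41 + 1 = 1395 → 58624/1395
APPEND 45: p_3 = 45·58624 + 1723 = 2639803, q_3 = 45·1395 + 41 = 62816 → 2639803/62816
APPEND 49: p_4 = 49·2639803 + 58624 = 129408971, q_4 = 49·62816 + 1395 = 3079379 → 129408971/3079379
APPEND 7: p_5 = 7·129408971 + 2639803 = 908502600, q_5 = 7·3079379 + 62816 = 21618469 → 908502600/21618469
APPEND 16: p_6 = 16·908502600 + 129408971 = 14665450571, q_6 = 16·21618469 + 3079379 = 348974883 → 14665450571/348974883
APPEND 47: p_7 = 47·14665450571 + 908502600 = 690184679437, q_7 = 47·348974883 + 21618469 = 16423437970 → 690184679437/16423437970
APPEND 12: p_8 = 12·690184679437 + 14665450571 = 8296881603815, q_8 = 12·16423437970 + 348974883 = 197430230523 → 8296881603815/197430230523
APPEND 11: p_9 = 11·8296881603815 + 690184679437 = 91955882321402, q_9 = 11·197430230523 + 16423437970 = 2188155973723 → 91955882321402/2188155973723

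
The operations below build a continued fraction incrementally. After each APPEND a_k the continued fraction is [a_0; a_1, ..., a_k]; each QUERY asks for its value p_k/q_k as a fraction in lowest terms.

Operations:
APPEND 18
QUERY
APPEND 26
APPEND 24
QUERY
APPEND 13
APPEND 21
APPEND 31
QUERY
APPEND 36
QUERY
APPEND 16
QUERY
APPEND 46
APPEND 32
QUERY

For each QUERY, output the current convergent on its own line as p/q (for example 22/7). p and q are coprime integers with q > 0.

APPEND 18: p_0 = 18·1 + 0 = 18, q_0 = 18·0 + 1 = 1 → 18/1
APPEND 26: p_1 = 26·18 + 1 = 469, q_1 = 26·1 + 0 = 26 → 469/26
APPEND 24: p_2 = 24·469 + 18 = 11274, q_2 = 24·26 + 1 = 625 → 11274/625
APPEND 13: p_3 = 13·11274 + 469 = 147031, q_3 = 13·625 + 26 = 8151 → 147031/8151
APPEND 21: p_4 = 21·147031 + 11274 = 3098925, q_4 = 21·8151 + 625 = 171796 → 3098925/171796
APPEND 31: p_5 = 31·3098925 + 147031 = 96213706, q_5 = 31·171796 + 8151 = 5333827 → 96213706/5333827
APPEND 36: p_6 = 36·96213706 + 3098925 = 3466792341, q_6 = 36·5333827 + 171796 = 192189568 → 3466792341/192189568
APPEND 16: p_7 = 16·3466792341 + 96213706 = 55564891162, q_7 = 16·192189568 + 5333827 = 3080366915 → 55564891162/3080366915
APPEND 46: p_8 = 46·55564891162 + 3466792341 = 2559451785793, q_8 = 46·3080366915 + 192189568 = 141889067658 → 2559451785793/141889067658
APPEND 32: p_9 = 32·2559451785793 + 55564891162 = 81958022036538, q_9 = 32·141889067658 + 3080366915 = 4543530531971 → 81958022036538/4543530531971

18/1
11274/625
96213706/5333827
3466792341/192189568
55564891162/3080366915
81958022036538/4543530531971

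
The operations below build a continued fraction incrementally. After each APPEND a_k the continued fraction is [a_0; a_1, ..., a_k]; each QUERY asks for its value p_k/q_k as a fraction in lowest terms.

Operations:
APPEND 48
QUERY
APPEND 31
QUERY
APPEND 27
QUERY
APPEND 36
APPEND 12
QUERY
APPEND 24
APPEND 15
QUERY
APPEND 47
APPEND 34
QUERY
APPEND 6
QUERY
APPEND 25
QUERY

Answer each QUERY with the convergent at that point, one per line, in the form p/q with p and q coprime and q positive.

48/1
1489/31
40251/838
17446551/363226
6319962786/131577571
10119906198280/210689955211
61016895608371/1270332624726
1535542296407555/31969005573361

APPEND 48: p_0 = 48·1 + 0 = 48, q_0 = 48·0 + 1 = 1 → 48/1
APPEND 31: p_1 = 31·48 + 1 = 1489, q_1 = 31·1 + 0 = 31 → 1489/31
APPEND 27: p_2 = 27·1489 + 48 = 40251, q_2 = 27·31 + 1 = 838 → 40251/838
APPEND 36: p_3 = 36·40251 + 1489 = 1450525, q_3 = 36·838 + 31 = 30199 → 1450525/30199
APPEND 12: p_4 = 12·1450525 + 40251 = 17446551, q_4 = 12·30199 + 838 = 363226 → 17446551/363226
APPEND 24: p_5 = 24·17446551 + 1450525 = 420167749, q_5 = 24·363226 + 30199 = 8747623 → 420167749/8747623
APPEND 15: p_6 = 15·420167749 + 17446551 = 6319962786, q_6 = 15·8747623 + 363226 = 131577571 → 6319962786/131577571
APPEND 47: p_7 = 47·6319962786 + 420167749 = 297458418691, q_7 = 47·131577571 + 8747623 = 6192893460 → 297458418691/6192893460
APPEND 34: p_8 = 34·297458418691 + 6319962786 = 10119906198280, q_8 = 34·6192893460 + 131577571 = 210689955211 → 10119906198280/210689955211
APPEND 6: p_9 = 6·10119906198280 + 297458418691 = 61016895608371, q_9 = 6·210689955211 + 6192893460 = 1270332624726 → 61016895608371/1270332624726
APPEND 25: p_10 = 25·61016895608371 + 10119906198280 = 1535542296407555, q_10 = 25·1270332624726 + 210689955211 = 31969005573361 → 1535542296407555/31969005573361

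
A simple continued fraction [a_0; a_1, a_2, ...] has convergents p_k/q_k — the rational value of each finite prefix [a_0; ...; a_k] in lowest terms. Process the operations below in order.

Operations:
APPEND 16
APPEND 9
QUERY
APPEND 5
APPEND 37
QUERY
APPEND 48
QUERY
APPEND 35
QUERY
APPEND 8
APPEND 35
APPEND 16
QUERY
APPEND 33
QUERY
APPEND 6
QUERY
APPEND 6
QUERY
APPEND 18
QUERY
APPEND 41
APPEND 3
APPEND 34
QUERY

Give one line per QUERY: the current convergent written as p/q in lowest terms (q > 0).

145/9
27562/1711
1323717/82174
46357657/2877801
209537492365/13007715318
6927810079757/430066143665
41776397970907/2593404577308
257586197905199/15990493607513
4678327960264489/290422289512542
19942173505230165170/1237974707296465133

APPEND 16: p_0 = 16·1 + 0 = 16, q_0 = 16·0 + 1 = 1 → 16/1
APPEND 9: p_1 = 9·16 + 1 = 145, q_1 = 9·1 + 0 = 9 → 145/9
APPEND 5: p_2 = 5·145 + 16 = 741, q_2 = 5·9 + 1 = 46 → 741/46
APPEND 37: p_3 = 37·741 + 145 = 27562, q_3 = 37·46 + 9 = 1711 → 27562/1711
APPEND 48: p_4 = 48·27562 + 741 = 1323717, q_4 = 48·1711 + 46 = 82174 → 1323717/82174
APPEND 35: p_5 = 35·1323717 + 27562 = 46357657, q_5 = 35·82174 + 1711 = 2877801 → 46357657/2877801
APPEND 8: p_6 = 8·46357657 + 1323717 = 372184973, q_6 = 8·2877801 + 82174 = 23104582 → 372184973/23104582
APPEND 35: p_7 = 35·372184973 + 46357657 = 13072831712, q_7 = 35·23104582 + 2877801 = 811538171 → 13072831712/811538171
APPEND 16: p_8 = 16·13072831712 + 372184973 = 209537492365, q_8 = 16·811538171 + 23104582 = 13007715318 → 209537492365/13007715318
APPEND 33: p_9 = 33·209537492365 + 13072831712 = 6927810079757, q_9 = 33·13007715318 + 811538171 = 430066143665 → 6927810079757/430066143665
APPEND 6: p_10 = 6·6927810079757 + 209537492365 = 41776397970907, q_10 = 6·430066143665 + 13007715318 = 2593404577308 → 41776397970907/2593404577308
APPEND 6: p_11 = 6·41776397970907 + 6927810079757 = 257586197905199, q_11 = 6·2593404577308 + 430066143665 = 15990493607513 → 257586197905199/15990493607513
APPEND 18: p_12 = 18·257586197905199 + 41776397970907 = 4678327960264489, q_12 = 18·15990493607513 + 2593404577308 = 290422289512542 → 4678327960264489/290422289512542
APPEND 41: p_13 = 41·4678327960264489 + 257586197905199 = 192069032568749248, q_13 = 41·290422289512542 + 15990493607513 = 11923304363621735 → 192069032568749248/11923304363621735
APPEND 3: p_14 = 3·192069032568749248 + 4678327960264489 = 580885425666512233, q_14 = 3·11923304363621735 + 290422289512542 = 36060335380377747 → 580885425666512233/36060335380377747
APPEND 34: p_15 = 34·580885425666512233 + 192069032568749248 = 19942173505230165170, q_15 = 34·36060335380377747 + 11923304363621735 = 1237974707296465133 → 19942173505230165170/1237974707296465133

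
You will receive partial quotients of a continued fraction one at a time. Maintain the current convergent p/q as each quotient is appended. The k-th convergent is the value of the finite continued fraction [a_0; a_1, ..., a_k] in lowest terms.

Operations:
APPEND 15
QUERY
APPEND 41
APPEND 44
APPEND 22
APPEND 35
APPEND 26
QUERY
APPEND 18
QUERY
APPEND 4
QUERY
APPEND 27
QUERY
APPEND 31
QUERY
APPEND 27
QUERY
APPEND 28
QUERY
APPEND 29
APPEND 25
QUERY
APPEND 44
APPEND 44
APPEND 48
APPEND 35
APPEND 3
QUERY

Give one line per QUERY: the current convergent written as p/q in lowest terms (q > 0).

APPEND 15: p_0 = 15·1 + 0 = 15, q_0 = 15·0 + 1 = 1 → 15/1
APPEND 41: p_1 = 41·15 + 1 = 616, q_1 = 41·1 + 0 = 41 → 616/41
APPEND 44: p_2 = 44·616 + 15 = 27119, q_2 = 44·41 + 1 = 1805 → 27119/1805
APPEND 22: p_3 = 22·27119 + 616 = 597234, q_3 = 22·1805 + 41 = 39751 → 597234/39751
APPEND 35: p_4 = 35·597234 + 27119 = 20930309, q_4 = 35·39751 + 1805 = 1393090 → 20930309/1393090
APPEND 26: p_5 = 26·20930309 + 597234 = 544785268, q_5 = 26·1393090 + 39751 = 36260091 → 544785268/36260091
APPEND 18: p_6 = 18·544785268 + 20930309 = 9827065133, q_6 = 18·36260091 + 1393090 = 654074728 → 9827065133/654074728
APPEND 4: p_7 = 4·9827065133 + 544785268 = 39853045800, q_7 = 4·654074728 + 36260091 = 2652559003 → 39853045800/2652559003
APPEND 27: p_8 = 27·39853045800 + 9827065133 = 1085859301733, q_8 = 27·2652559003 + 654074728 = 72273167809 → 1085859301733/72273167809
APPEND 31: p_9 = 31·1085859301733 + 39853045800 = 33701491399523, q_9 = 31·72273167809 + 2652559003 = 2243120761082 → 33701491399523/2243120761082
APPEND 27: p_10 = 27·33701491399523 + 1085859301733 = 911026127088854, q_10 = 27·2243120761082 + 72273167809 = 60636533717023 → 911026127088854/60636533717023
APPEND 28: p_11 = 28·911026127088854 + 33701491399523 = 25542433049887435, q_11 = 28·60636533717023 + 2243120761082 = 1700066064837726 → 25542433049887435/1700066064837726
APPEND 29: p_12 = 29·25542433049887435 + 911026127088854 = 741641584573824469, q_12 = 29·1700066064837726 + 60636533717023 = 49362552414011077 → 741641584573824469/49362552414011077
APPEND 25: p_13 = 25·741641584573824469 + 25542433049887435 = 18566582047395499160, q_13 = 25·49362552414011077 + 1700066064837726 = 1235763876415114651 → 18566582047395499160/1235763876415114651
APPEND 44: p_14 = 44·18566582047395499160 + 741641584573824469 = 817671251669975787509, q_14 = 44·1235763876415114651 + 49362552414011077 = 54422973114679055721 → 817671251669975787509/54422973114679055721
APPEND 44: p_15 = 44·817671251669975787509 + 18566582047395499160 = 35996101655526330149556, q_15 = 44·54422973114679055721 + 1235763876415114651 = 2395846580922293566375 → 35996101655526330149556/2395846580922293566375
APPEND 48: p_16 = 48·35996101655526330149556 + 817671251669975787509 = 1728630550716933822966197, q_16 = 48·2395846580922293566375 + 54422973114679055721 = 115055058857384770241721 → 1728630550716933822966197/115055058857384770241721
APPEND 35: p_17 = 35·1728630550716933822966197 + 35996101655526330149556 = 60538065376748210133966451, q_17 = 35·115055058857384770241721 + 2395846580922293566375 = 4029322906589389252026610 → 60538065376748210133966451/4029322906589389252026610
APPEND 3: p_18 = 3·60538065376748210133966451 + 1728630550716933822966197 = 183342826680961564224865550, q_18 = 3·4029322906589389252026610 + 115055058857384770241721 = 12203023778625552526321551 → 183342826680961564224865550/12203023778625552526321551

15/1
544785268/36260091
9827065133/654074728
39853045800/2652559003
1085859301733/72273167809
33701491399523/2243120761082
911026127088854/60636533717023
25542433049887435/1700066064837726
18566582047395499160/1235763876415114651
183342826680961564224865550/12203023778625552526321551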